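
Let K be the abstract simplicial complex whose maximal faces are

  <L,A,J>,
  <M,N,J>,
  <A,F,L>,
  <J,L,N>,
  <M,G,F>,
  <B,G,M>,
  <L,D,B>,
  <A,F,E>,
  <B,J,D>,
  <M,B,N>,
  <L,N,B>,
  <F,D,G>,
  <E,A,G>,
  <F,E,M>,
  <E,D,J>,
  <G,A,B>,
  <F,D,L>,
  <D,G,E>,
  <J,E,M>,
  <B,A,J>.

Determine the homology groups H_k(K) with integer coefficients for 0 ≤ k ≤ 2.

H_0 ≅ Z,  H_1 ≅ Z ⊕ Z/2Z,  H_2 = 0.

Order the vertices as A < B < D < E < F < G < J < L < M < N. Listing each simplex with vertices in this order, K has dimension 2 with simplices:

  0-simplices (10): A, B, D, E, F, G, J, L, M, N
  1-simplices (30): AB, AE, AF, AG, AJ, AL, BD, BG, BJ, BL, BM, BN, DE, DF, DG, DJ, DL, EF, EG, EJ, EM, FG, FL, FM, GM, JL, JM, JN, LN, MN
  2-simplices (20): ABG, ABJ, AEF, AEG, AFL, AJL, BDJ, BDL, BGM, BLN, BMN, DEG, DEJ, DFG, DFL, EFM, EJM, FGM, JLN, JMN

Hence C_0 ≅ Z^10, C_1 ≅ Z^30, C_2 ≅ Z^20.

Boundary ∂_1: C_1 → C_0 maps an edge to its endpoints' difference, ∂[p,q] = q − p. For instance
  ∂AB = B − A.
The resulting 10×30 matrix has rank 9, and its Smith normal form has invariant factors (1,1,1,1,1,1,1,1,1).

∂_2: C_2 → C_1 maps a triangle to the signed sum of its edges. For instance
  ∂JLN = LN − JN + JL,
  ∂BDJ = DJ − BJ + BD.
The resulting 30×20 matrix has rank 20, and its Smith normal form has invariant factors (1,1,1,1,1,1,1,1,1,1,1,1,1,1,1,1,1,1,1,2).

Reading off H_k = ker ∂_k / im ∂_{k+1}:

  H_0: rank C_0 − rank ∂_1 = 10 − 9 = 1, and the invariant factors of ∂_1 are all 1, so H_0 ≅ Z.
  H_1: rank ker ∂_1 − rank ∂_2 = (30 − 9) − 20 = 1, and ∂_2 has invariant factor 2 > 1, so H_1 ≅ Z ⊕ Z/2Z.
  H_2: rank ker ∂_2 − rank ∂_3 = (20 − 20) − 0 = 0, and there is no ∂_3, so H_2 ≅ 0.

(K is a triangulation of the Klein bottle.)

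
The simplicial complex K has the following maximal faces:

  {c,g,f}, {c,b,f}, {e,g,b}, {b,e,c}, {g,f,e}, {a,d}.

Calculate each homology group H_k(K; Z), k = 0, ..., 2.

Take the total order a < b < c < d < e < f < g on the vertex set. Then K (dimension 2) consists of the simplices:

  0-simplices (7): a, b, c, d, e, f, g
  1-simplices (11): ad, bc, be, bf, bg, ce, cf, cg, ef, eg, fg
  2-simplices (5): bce, bcf, beg, cfg, efg

giving chain groups C_0 ≅ Z^7, C_1 ≅ Z^11, C_2 ≅ Z^5.

∂_1: C_1 → C_0 is given by ∂[p,q] = [q] − [p]. For instance
  ∂bf = f − b.
This gives a 7×11 integer matrix of rank 5; reducing to Smith normal form yields diagonal entries (1,1,1,1,1).

The boundary map ∂_2: C_2 → C_1 sends each 2-simplex [p,q,r] to [q,r] − [p,r] + [p,q]. For instance
  ∂cfg = fg − cg + cf,
  ∂beg = eg − bg + be.
This gives a 11×5 integer matrix of rank 5; reducing to Smith normal form yields diagonal entries (1,1,1,1,1).

From H_k ≅ ker(∂_k) / im(∂_{k+1}) we obtain:

  H_0: rank C_0 − rank ∂_1 = 7 − 5 = 2, and the invariant factors of ∂_1 are all 1, so H_0 = Z^2.
  H_1: rank ker ∂_1 − rank ∂_2 = (11 − 5) − 5 = 1, and the invariant factors of ∂_2 are all 1, so H_1 = Z.
  H_2: rank ker ∂_2 − rank ∂_3 = (5 − 5) − 0 = 0, and there is no ∂_3, so H_2 = 0.

H_0 ≅ Z^2,  H_1 ≅ Z,  H_2 = 0.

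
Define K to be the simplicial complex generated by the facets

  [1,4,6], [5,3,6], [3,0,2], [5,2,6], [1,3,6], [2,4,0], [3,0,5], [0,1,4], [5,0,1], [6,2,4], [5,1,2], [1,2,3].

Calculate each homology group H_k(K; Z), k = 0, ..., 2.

Fix the vertex order 0 < 1 < 2 < 3 < 4 < 5 < 6 and write every simplex with vertices in increasing order. Then dim K = 2 and the simplices of K are:

  0-simplices (7): [0], [1], [2], [3], [4], [5], [6]
  1-simplices (18): [0,1], [0,2], [0,3], [0,4], [0,5], [1,2], [1,3], [1,4], [1,5], [1,6], [2,3], [2,4], [2,5], [2,6], [3,5], [3,6], [4,6], [5,6]
  2-simplices (12): [0,1,4], [0,1,5], [0,2,3], [0,2,4], [0,3,5], [1,2,3], [1,2,5], [1,3,6], [1,4,6], [2,4,6], [2,5,6], [3,5,6]

so the chain groups are C_0 ≅ Z^7, C_1 ≅ Z^18, C_2 ≅ Z^12.

∂_1: C_1 → C_0 sends each edge [p,q] (with p < q) to q − p. For instance
  ∂[1,6] = [6] − [1].
As a 7×18 matrix over Z this has rank 6, with invariant factors (1,1,1,1,1,1).

Boundary ∂_2: C_2 → C_1 acts by ∂[p,q,r] = [q,r] − [p,r] + [p,q]. For instance
  ∂[3,5,6] = [5,6] − [3,6] + [3,5],
  ∂[0,1,4] = [1,4] − [0,4] + [0,1].
The 18×12 boundary matrix has rank 12 and Smith normal form diag(1,1,1,1,1,1,1,1,1,1,1,2).

Reading off H_k = ker ∂_k / im ∂_{k+1}:

  H_0: rank C_0 − rank ∂_1 = 7 − 6 = 1, and the invariant factors of ∂_1 are all 1, so H_0 ≅ Z.
  H_1: rank ker ∂_1 − rank ∂_2 = (18 − 6) − 12 = 0, and ∂_2 has invariant factor 2 > 1, so H_1 ≅ Z/2.
  H_2: rank ker ∂_2 − rank ∂_3 = (12 − 12) − 0 = 0, and there is no ∂_3, so H_2 ≅ 0.

H_0 ≅ Z,  H_1 ≅ Z/2,  H_2 = 0.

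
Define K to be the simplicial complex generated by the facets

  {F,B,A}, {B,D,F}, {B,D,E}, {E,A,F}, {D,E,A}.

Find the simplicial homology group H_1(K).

H_1 ≅ Z.

Order the vertices as A < B < D < E < F. Listing each simplex with vertices in this order, K has dimension 2 with simplices:

  0-simplices (5): A, B, D, E, F
  1-simplices (10): AB, AD, AE, AF, BD, BE, BF, DE, DF, EF
  2-simplices (5): ABF, ADE, AEF, BDE, BDF

so the chain groups are C_0 ≅ Z^5, C_1 ≅ Z^10, C_2 ≅ Z^5.

∂_1: C_1 → C_0 is given by ∂[p,q] = [q] − [p].
This gives a 5×10 integer matrix of rank 4; reducing to Smith normal form yields diagonal entries (1,1,1,1).

The boundary map ∂_2: C_2 → C_1 maps a triangle to the signed sum of its edges. For instance
  ∂ADE = DE − AE + AD,
  ∂ABF = BF − AF + AB.
As a 10×5 matrix over Z this has rank 5, with invariant factors (1,1,1,1,1).

From H_k ≅ ker(∂_k) / im(∂_{k+1}) we obtain:

  H_1: rank ker ∂_1 − rank ∂_2 = (10 − 4) − 5 = 1, and the invariant factors of ∂_2 are all 1, so H_1 ≅ Z.

(K is a triangulation of the Möbius band.)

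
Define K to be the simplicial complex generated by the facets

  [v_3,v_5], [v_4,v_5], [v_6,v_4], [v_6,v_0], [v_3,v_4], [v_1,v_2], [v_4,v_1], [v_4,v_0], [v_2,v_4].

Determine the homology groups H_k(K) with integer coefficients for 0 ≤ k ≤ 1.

H_0 ≅ Z,  H_1 ≅ Z^3.

We work with the vertex ordering v_0 < v_1 < v_2 < v_3 < v_4 < v_5 < v_6. The simplices of K, each written with vertices in increasing order, are:

  0-simplices (7): [v_0], [v_1], [v_2], [v_3], [v_4], [v_5], [v_6]
  1-simplices (9): [v_0,v_4], [v_0,v_6], [v_1,v_2], [v_1,v_4], [v_2,v_4], [v_3,v_4], [v_3,v_5], [v_4,v_5], [v_4,v_6]

giving chain groups C_0 ≅ Z^7, C_1 ≅ Z^9.

The boundary map ∂_1: C_1 → C_0 sends each edge [p,q] (with p < q) to q − p. For instance
  ∂[v_4,v_6] = [v_6] − [v_4].
As a 7×9 matrix over Z this has rank 6, with invariant factors (1,1,1,1,1,1).

Reading off H_k = ker ∂_k / im ∂_{k+1}:

  H_0: rank C_0 − rank ∂_1 = 7 − 6 = 1, and the invariant factors of ∂_1 are all 1, so H_0 = Z.
  H_1: rank ker ∂_1 − rank ∂_2 = (9 − 6) − 0 = 3, and there is no ∂_2, so H_1 = Z^3.

As a check, the Euler characteristic is 7 − 9 = -2, which agrees with 1 − 3 = -2.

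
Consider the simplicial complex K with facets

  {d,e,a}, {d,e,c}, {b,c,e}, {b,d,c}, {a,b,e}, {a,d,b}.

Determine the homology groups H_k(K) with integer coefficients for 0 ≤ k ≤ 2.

Fix the vertex order a < b < c < d < e and write every simplex with vertices in increasing order. Then dim K = 2 and the simplices of K are:

  0-simplices (5): a, b, c, d, e
  1-simplices (9): ab, ad, ae, bc, bd, be, cd, ce, de
  2-simplices (6): abd, abe, ade, bcd, bce, cde

so the chain groups are C_0 ≅ Z^5, C_1 ≅ Z^9, C_2 ≅ Z^6.

∂_1: C_1 → C_0 is given by ∂[p,q] = [q] − [p].
As a 5×9 matrix over Z this has rank 4, with invariant factors (1,1,1,1).

∂_2: C_2 → C_1 maps a triangle to the signed sum of its edges. For instance
  ∂abd = bd − ad + ab,
  ∂cde = de − ce + cd.
The resulting 9×6 matrix has rank 5, and its Smith normal form has invariant factors (1,1,1,1,1).

Computing H_k = (kernel of ∂_k) / (image of ∂_{k+1}):

  H_0: rank C_0 − rank ∂_1 = 5 − 4 = 1, and the invariant factors of ∂_1 are all 1, so H_0 ≅ Z.
  H_1: rank ker ∂_1 − rank ∂_2 = (9 − 4) − 5 = 0, and the invariant factors of ∂_2 are all 1, so H_1 ≅ 0.
  H_2: rank ker ∂_2 − rank ∂_3 = (6 − 5) − 0 = 1, and there is no ∂_3, so H_2 ≅ Z.

As a check, the Euler characteristic is 5 − 9 + 6 = 2, which agrees with 1 − 0 + 1 = 2.
(K is a triangulation of the 2-sphere S^2.)

H_0 ≅ Z,  H_1 = 0,  H_2 ≅ Z.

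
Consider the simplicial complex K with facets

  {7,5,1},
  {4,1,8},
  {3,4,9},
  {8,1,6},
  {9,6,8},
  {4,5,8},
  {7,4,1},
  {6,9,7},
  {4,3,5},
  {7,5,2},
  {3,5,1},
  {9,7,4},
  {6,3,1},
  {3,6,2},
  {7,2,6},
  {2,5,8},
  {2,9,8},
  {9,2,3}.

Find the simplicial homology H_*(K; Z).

K has 9 vertices, 27 edges, 18 triangles.
rank ∂_0 = 0, rank ∂_1 = 8 ⇒ b_0 = 9 − 0 − 8 = 1; all invariant factors of ∂_1 are 1 so no torsion. So H_0 = Z.
rank ∂_1 = 8, rank ∂_2 = 18 ⇒ b_1 = 27 − 8 − 18 = 1; ∂_2 has invariant factor(s) [2] giving torsion. So H_1 = Z ⊕ Z/2Z.
rank ∂_2 = 18, rank ∂_3 = 0 ⇒ b_2 = 18 − 18 − 0 = 0. So H_2 = 0.

H_0 = Z,  H_1 = Z ⊕ Z/2Z,  H_2 = 0.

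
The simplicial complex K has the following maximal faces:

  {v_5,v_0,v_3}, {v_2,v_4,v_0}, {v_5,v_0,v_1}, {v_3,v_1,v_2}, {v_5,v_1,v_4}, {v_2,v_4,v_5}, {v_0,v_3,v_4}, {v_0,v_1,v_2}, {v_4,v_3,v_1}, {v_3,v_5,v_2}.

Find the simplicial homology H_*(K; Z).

H_0 = Z,  H_1 = Z/2,  H_2 = 0.

We work with the vertex ordering v_0 < v_1 < v_2 < v_3 < v_4 < v_5. The simplices of K, each written with vertices in increasing order, are:

  0-simplices (6): [v_0], [v_1], [v_2], [v_3], [v_4], [v_5]
  1-simplices (15): (15 of them)
  2-simplices (10): [v_0,v_1,v_2], [v_0,v_1,v_5], [v_0,v_2,v_4], [v_0,v_3,v_4], [v_0,v_3,v_5], [v_1,v_2,v_3], [v_1,v_3,v_4], [v_1,v_4,v_5], [v_2,v_3,v_5], [v_2,v_4,v_5]

so the chain groups are C_0 ≅ Z^6, C_1 ≅ Z^15, C_2 ≅ Z^10.

The boundary map ∂_1: C_1 → C_0 is given by ∂[p,q] = [q] − [p]. For instance
  ∂[v_2,v_3] = [v_3] − [v_2].
The 6×15 boundary matrix has rank 5 and Smith normal form diag(1,1,1,1,1).

Boundary ∂_2: C_2 → C_1 maps a triangle to the signed sum of its edges. For instance
  ∂[v_0,v_3,v_4] = [v_3,v_4] − [v_0,v_4] + [v_0,v_3],
  ∂[v_0,v_1,v_2] = [v_1,v_2] − [v_0,v_2] + [v_0,v_1].
The resulting 15×10 matrix has rank 10, and its Smith normal form has invariant factors (1,1,1,1,1,1,1,1,1,2).

Now H_k = ker ∂_k / im ∂_{k+1}, so:

  H_0: rank C_0 − rank ∂_1 = 6 − 5 = 1, and the invariant factors of ∂_1 are all 1, so H_0 = Z.
  H_1: rank ker ∂_1 − rank ∂_2 = (15 − 5) − 10 = 0, and ∂_2 has invariant factor 2 > 1, so H_1 = Z/2.
  H_2: rank ker ∂_2 − rank ∂_3 = (10 − 10) − 0 = 0, and there is no ∂_3, so H_2 = 0.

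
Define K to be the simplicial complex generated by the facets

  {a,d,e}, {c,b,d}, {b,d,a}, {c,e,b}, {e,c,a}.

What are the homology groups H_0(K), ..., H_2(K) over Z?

We work with the vertex ordering a < b < c < d < e. The simplices of K, each written with vertices in increasing order, are:

  0-simplices (5): a, b, c, d, e
  1-simplices (10): ab, ac, ad, ae, bc, bd, be, cd, ce, de
  2-simplices (5): abd, ace, ade, bcd, bce

so the chain groups are C_0 ≅ Z^5, C_1 ≅ Z^10, C_2 ≅ Z^5.

Boundary ∂_1: C_1 → C_0 sends each edge [p,q] (with p < q) to q − p.
The resulting 5×10 matrix has rank 4, and its Smith normal form has invariant factors (1,1,1,1).

Boundary ∂_2: C_2 → C_1 sends each 2-simplex [p,q,r] to [q,r] − [p,r] + [p,q]. For instance
  ∂ade = de − ae + ad,
  ∂ace = ce − ae + ac.
The 10×5 boundary matrix has rank 5 and Smith normal form diag(1,1,1,1,1).

Computing H_k = (kernel of ∂_k) / (image of ∂_{k+1}):

  H_0: rank C_0 − rank ∂_1 = 5 − 4 = 1, and the invariant factors of ∂_1 are all 1, so H_0 = Z.
  H_1: rank ker ∂_1 − rank ∂_2 = (10 − 4) − 5 = 1, and the invariant factors of ∂_2 are all 1, so H_1 = Z.
  H_2: rank ker ∂_2 − rank ∂_3 = (5 − 5) − 0 = 0, and there is no ∂_3, so H_2 = 0.

H_0 ≅ Z,  H_1 ≅ Z,  H_2 = 0.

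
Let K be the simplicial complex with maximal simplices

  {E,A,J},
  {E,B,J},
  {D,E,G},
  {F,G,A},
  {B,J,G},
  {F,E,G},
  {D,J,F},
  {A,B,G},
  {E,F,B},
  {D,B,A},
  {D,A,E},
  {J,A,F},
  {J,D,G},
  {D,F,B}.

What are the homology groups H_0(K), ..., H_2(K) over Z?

We work with the vertex ordering A < B < D < E < F < G < J. The simplices of K, each written with vertices in increasing order, are:

  0-simplices (7): A, B, D, E, F, G, J
  1-simplices (21): AB, AD, AE, AF, AG, AJ, BD, BE, BF, BG, BJ, DE, DF, DG, DJ, EF, EG, EJ, FG, FJ, GJ
  2-simplices (14): ABD, ABG, ADE, AEJ, AFG, AFJ, BDF, BEF, BEJ, BGJ, DEG, DFJ, DGJ, EFG

so the chain groups are C_0 ≅ Z^7, C_1 ≅ Z^21, C_2 ≅ Z^14.

The boundary map ∂_1: C_1 → C_0 sends each edge [p,q] (with p < q) to q − p. For instance
  ∂EJ = J − E.
As a 7×21 matrix over Z this has rank 6, with invariant factors (1,1,1,1,1,1).

∂_2: C_2 → C_1 acts by ∂[p,q,r] = [q,r] − [p,r] + [p,q]. For instance
  ∂EFG = FG − EG + EF,
  ∂DEG = EG − DG + DE.
As a 21×14 matrix over Z this has rank 13, with invariant factors (1,1,1,1,1,1,1,1,1,1,1,1,1).

Now H_k = ker ∂_k / im ∂_{k+1}, so:

  H_0: rank C_0 − rank ∂_1 = 7 − 6 = 1, and the invariant factors of ∂_1 are all 1, so H_0 = Z.
  H_1: rank ker ∂_1 − rank ∂_2 = (21 − 6) − 13 = 2, and the invariant factors of ∂_2 are all 1, so H_1 = Z^2.
  H_2: rank ker ∂_2 − rank ∂_3 = (14 − 13) − 0 = 1, and there is no ∂_3, so H_2 = Z.

H_0 ≅ Z,  H_1 ≅ Z^2,  H_2 ≅ Z.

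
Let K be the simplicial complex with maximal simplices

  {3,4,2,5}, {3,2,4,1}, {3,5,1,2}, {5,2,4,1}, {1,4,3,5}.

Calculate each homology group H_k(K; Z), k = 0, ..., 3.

Fix the vertex order 1 < 2 < 3 < 4 < 5 and write every simplex with vertices in increasing order. Then dim K = 3 and the simplices of K are:

  0-simplices (5): [1], [2], [3], [4], [5]
  1-simplices (10): [1,2], [1,3], [1,4], [1,5], [2,3], [2,4], [2,5], [3,4], [3,5], [4,5]
  2-simplices (10): [1,2,3], [1,2,4], [1,2,5], [1,3,4], [1,3,5], [1,4,5], [2,3,4], [2,3,5], [2,4,5], [3,4,5]
  3-simplices (5): [1,2,3,4], [1,2,3,5], [1,2,4,5], [1,3,4,5], [2,3,4,5]

Hence C_0 ≅ Z^5, C_1 ≅ Z^10, C_2 ≅ Z^10, C_3 ≅ Z^5.

The boundary map ∂_1: C_1 → C_0 sends each edge [p,q] (with p < q) to q − p.
The 5×10 boundary matrix has rank 4 and Smith normal form diag(1,1,1,1).

Boundary ∂_2: C_2 → C_1 acts by ∂[p,q,r] = [q,r] − [p,r] + [p,q]. For instance
  ∂[1,4,5] = [4,5] − [1,5] + [1,4],
  ∂[2,3,4] = [3,4] − [2,4] + [2,3].
This gives a 10×10 integer matrix of rank 6; reducing to Smith normal form yields diagonal entries (1,1,1,1,1,1).

Boundary ∂_3: C_3 → C_2 sends each 3-simplex σ to the alternating sum Σ_i (−1)^i (σ with its i-th vertex removed). For instance
  ∂[1,3,4,5] = [3,4,5] − [1,4,5] + [1,3,5] − [1,3,4],
  ∂[1,2,3,5] = [2,3,5] − [1,3,5] + [1,2,5] − [1,2,3].
The resulting 10×5 matrix has rank 4, and its Smith normal form has invariant factors (1,1,1,1).

From H_k ≅ ker(∂_k) / im(∂_{k+1}) we obtain:

  H_0: rank C_0 − rank ∂_1 = 5 − 4 = 1, and the invariant factors of ∂_1 are all 1, so H_0 = Z.
  H_1: rank ker ∂_1 − rank ∂_2 = (10 − 4) − 6 = 0, and the invariant factors of ∂_2 are all 1, so H_1 = 0.
  H_2: rank ker ∂_2 − rank ∂_3 = (10 − 6) − 4 = 0, and the invariant factors of ∂_3 are all 1, so H_2 = 0.
  H_3: rank ker ∂_3 − rank ∂_4 = (5 − 4) − 0 = 1, and there is no ∂_4, so H_3 = Z.

H_0 ≅ Z,  H_1 = 0,  H_2 = 0,  H_3 ≅ Z.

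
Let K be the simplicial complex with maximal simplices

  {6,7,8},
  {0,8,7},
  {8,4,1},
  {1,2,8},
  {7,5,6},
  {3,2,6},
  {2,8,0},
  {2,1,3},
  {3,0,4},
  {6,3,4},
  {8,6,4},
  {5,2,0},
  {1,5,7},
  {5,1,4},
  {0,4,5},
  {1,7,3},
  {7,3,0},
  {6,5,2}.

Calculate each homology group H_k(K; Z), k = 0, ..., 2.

H_0 ≅ Z,  H_1 ≅ Z^2,  H_2 ≅ Z.

Take the total order 0 < 1 < 2 < 3 < 4 < 5 < 6 < 7 < 8 on the vertex set. Then K (dimension 2) consists of the simplices:

  0-simplices (9): [0], [1], [2], [3], [4], [5], [6], [7], [8]
  1-simplices (27): (27 of them)
  2-simplices (18): [0,2,5], [0,2,8], [0,3,4], [0,3,7], [0,4,5], [0,7,8], [1,2,3], [1,2,8], [1,3,7], [1,4,5], [1,4,8], [1,5,7], [2,3,6], [2,5,6], [3,4,6], [4,6,8], [5,6,7], [6,7,8]

so the chain groups are C_0 ≅ Z^9, C_1 ≅ Z^27, C_2 ≅ Z^18.

The boundary map ∂_1: C_1 → C_0 maps an edge to its endpoints' difference, ∂[p,q] = q − p. For instance
  ∂[1,2] = [2] − [1].
This gives a 9×27 integer matrix of rank 8; reducing to Smith normal form yields diagonal entries (1,1,1,1,1,1,1,1).

Boundary ∂_2: C_2 → C_1 acts by ∂[p,q,r] = [q,r] − [p,r] + [p,q]. For instance
  ∂[1,4,8] = [4,8] − [1,8] + [1,4],
  ∂[1,3,7] = [3,7] − [1,7] + [1,3].
The 27×18 boundary matrix has rank 17 and Smith normal form diag(1,1,1,1,1,1,1,1,1,1,1,1,1,1,1,1,1).

Now H_k = ker ∂_k / im ∂_{k+1}, so:

  H_0: rank C_0 − rank ∂_1 = 9 − 8 = 1, and the invariant factors of ∂_1 are all 1, so H_0 ≅ Z.
  H_1: rank ker ∂_1 − rank ∂_2 = (27 − 8) − 17 = 2, and the invariant factors of ∂_2 are all 1, so H_1 ≅ Z^2.
  H_2: rank ker ∂_2 − rank ∂_3 = (18 − 17) − 0 = 1, and there is no ∂_3, so H_2 ≅ Z.

As a check, the Euler characteristic is 9 − 27 + 18 = 0, which agrees with 1 − 2 + 1 = 0.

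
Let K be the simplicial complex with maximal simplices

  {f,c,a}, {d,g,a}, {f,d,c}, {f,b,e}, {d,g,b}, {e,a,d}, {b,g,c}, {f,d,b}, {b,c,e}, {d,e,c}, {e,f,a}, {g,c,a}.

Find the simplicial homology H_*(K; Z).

H_0 = Z,  H_1 = Z/2,  H_2 = 0.

Take the total order a < b < c < d < e < f < g on the vertex set. Then K (dimension 2) consists of the simplices:

  0-simplices (7): a, b, c, d, e, f, g
  1-simplices (18): ac, ad, ae, af, ag, bc, bd, be, bf, bg, cd, ce, cf, cg, de, df, dg, ef
  2-simplices (12): acf, acg, ade, adg, aef, bce, bcg, bdf, bdg, bef, cde, cdf

giving chain groups C_0 ≅ Z^7, C_1 ≅ Z^18, C_2 ≅ Z^12.

The boundary map ∂_1: C_1 → C_0 sends each edge [p,q] (with p < q) to q − p. For instance
  ∂ag = g − a.
The 7×18 boundary matrix has rank 6 and Smith normal form diag(1,1,1,1,1,1).

Boundary ∂_2: C_2 → C_1 acts by ∂[p,q,r] = [q,r] − [p,r] + [p,q]. For instance
  ∂cdf = df − cf + cd,
  ∂adg = dg − ag + ad.
The resulting 18×12 matrix has rank 12, and its Smith normal form has invariant factors (1,1,1,1,1,1,1,1,1,1,1,2).

Now H_k = ker ∂_k / im ∂_{k+1}, so:

  H_0: rank C_0 − rank ∂_1 = 7 − 6 = 1, and the invariant factors of ∂_1 are all 1, so H_0 ≅ Z.
  H_1: rank ker ∂_1 − rank ∂_2 = (18 − 6) − 12 = 0, and ∂_2 has invariant factor 2 > 1, so H_1 ≅ Z/2.
  H_2: rank ker ∂_2 − rank ∂_3 = (12 − 12) − 0 = 0, and there is no ∂_3, so H_2 ≅ 0.

As a check, the Euler characteristic is 7 − 18 + 12 = 1, which agrees with 1 − 0 + 0 = 1.
(K is a triangulation of the real projective plane RP^2.)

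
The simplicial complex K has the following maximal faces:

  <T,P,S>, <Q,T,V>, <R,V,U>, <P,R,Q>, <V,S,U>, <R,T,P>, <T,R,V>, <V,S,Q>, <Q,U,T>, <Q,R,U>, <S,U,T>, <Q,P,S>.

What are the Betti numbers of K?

b_0 = 1, b_1 = 0, b_2 = 0.

Order the vertices as P < Q < R < S < T < U < V. Listing each simplex with vertices in this order, K has dimension 2 with simplices:

  0-simplices (7): P, Q, R, S, T, U, V
  1-simplices (18): PQ, PR, PS, PT, QR, QS, QT, QU, QV, RT, RU, RV, ST, SU, SV, TU, TV, UV
  2-simplices (12): PQR, PQS, PRT, PST, QRU, QSV, QTU, QTV, RTV, RUV, STU, SUV

Hence C_0 ≅ Z^7, C_1 ≅ Z^18, C_2 ≅ Z^12.

Boundary ∂_1: C_1 → C_0 is given by ∂[p,q] = [q] − [p]. For instance
  ∂TV = V − T.
The 7×18 boundary matrix has rank 6 and Smith normal form diag(1,1,1,1,1,1).

∂_2: C_2 → C_1 sends each 2-simplex [p,q,r] to [q,r] − [p,r] + [p,q]. For instance
  ∂PRT = RT − PT + PR,
  ∂PQR = QR − PR + PQ.
As a 18×12 matrix over Z this has rank 12, with invariant factors (1,1,1,1,1,1,1,1,1,1,1,2).

From H_k ≅ ker(∂_k) / im(∂_{k+1}) we obtain:

  H_0: rank C_0 − rank ∂_1 = 7 − 6 = 1, and the invariant factors of ∂_1 are all 1, so H_0 ≅ Z.
  H_1: rank ker ∂_1 − rank ∂_2 = (18 − 6) − 12 = 0, and ∂_2 has invariant factor 2 > 1, so H_1 ≅ Z/2Z.
  H_2: rank ker ∂_2 − rank ∂_3 = (12 − 12) − 0 = 0, and there is no ∂_3, so H_2 ≅ 0.

(K is a triangulation of the real projective plane RP^2.)

Hence the Betti numbers are b_0 = 1, b_1 = 0, b_2 = 0.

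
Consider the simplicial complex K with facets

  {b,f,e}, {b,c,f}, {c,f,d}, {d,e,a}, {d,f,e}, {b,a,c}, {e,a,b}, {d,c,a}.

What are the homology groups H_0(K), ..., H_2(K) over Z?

H_0 ≅ Z,  H_1 = 0,  H_2 ≅ Z.

Order the vertices as a < b < c < d < e < f. Listing each simplex with vertices in this order, K has dimension 2 with simplices:

  0-simplices (6): a, b, c, d, e, f
  1-simplices (12): ab, ac, ad, ae, bc, be, bf, cd, cf, de, df, ef
  2-simplices (8): abc, abe, acd, ade, bcf, bef, cdf, def

so the chain groups are C_0 ≅ Z^6, C_1 ≅ Z^12, C_2 ≅ Z^8.

Boundary ∂_1: C_1 → C_0 is given by ∂[p,q] = [q] − [p]. For instance
  ∂cd = d − c.
As a 6×12 matrix over Z this has rank 5, with invariant factors (1,1,1,1,1).

∂_2: C_2 → C_1 sends each 2-simplex [p,q,r] to [q,r] − [p,r] + [p,q]. For instance
  ∂abe = be − ae + ab,
  ∂cdf = df − cf + cd.
The 12×8 boundary matrix has rank 7 and Smith normal form diag(1,1,1,1,1,1,1).

From H_k ≅ ker(∂_k) / im(∂_{k+1}) we obtain:

  H_0: rank C_0 − rank ∂_1 = 6 − 5 = 1, and the invariant factors of ∂_1 are all 1, so H_0 ≅ Z.
  H_1: rank ker ∂_1 − rank ∂_2 = (12 − 5) − 7 = 0, and the invariant factors of ∂_2 are all 1, so H_1 ≅ 0.
  H_2: rank ker ∂_2 − rank ∂_3 = (8 − 7) − 0 = 1, and there is no ∂_3, so H_2 ≅ Z.

As a check, the Euler characteristic is 6 − 12 + 8 = 2, which agrees with 1 − 0 + 1 = 2.
(K is a triangulation of the 2-sphere S^2.)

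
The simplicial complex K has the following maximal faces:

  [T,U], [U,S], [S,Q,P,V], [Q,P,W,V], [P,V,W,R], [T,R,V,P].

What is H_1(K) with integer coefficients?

H_1 = Z.

K has 8 vertices, 17 edges, 13 triangles, 4 3-simplices.
rank ∂_1 = 7, rank ∂_2 = 9 ⇒ b_1 = 17 − 7 − 9 = 1; all invariant factors of ∂_2 are 1 so no torsion. So H_1 ≅ Z.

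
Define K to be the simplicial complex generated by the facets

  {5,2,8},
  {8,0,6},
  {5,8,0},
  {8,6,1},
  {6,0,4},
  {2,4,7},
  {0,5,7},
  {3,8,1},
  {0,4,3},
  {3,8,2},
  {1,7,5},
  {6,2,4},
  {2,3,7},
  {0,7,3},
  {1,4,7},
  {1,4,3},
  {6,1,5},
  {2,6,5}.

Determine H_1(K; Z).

We work with the vertex ordering 0 < 1 < 2 < 3 < 4 < 5 < 6 < 7 < 8. The simplices of K, each written with vertices in increasing order, are:

  0-simplices (9): [0], [1], [2], [3], [4], [5], [6], [7], [8]
  1-simplices (27): (27 of them)
  2-simplices (18): [0,3,4], [0,3,7], [0,4,6], [0,5,7], [0,5,8], [0,6,8], [1,3,4], [1,3,8], [1,4,7], [1,5,6], [1,5,7], [1,6,8], [2,3,7], [2,3,8], [2,4,6], [2,4,7], [2,5,6], [2,5,8]

so the chain groups are C_0 ≅ Z^9, C_1 ≅ Z^27, C_2 ≅ Z^18.

∂_1: C_1 → C_0 maps an edge to its endpoints' difference, ∂[p,q] = q − p. For instance
  ∂[6,8] = [8] − [6].
This gives a 9×27 integer matrix of rank 8; reducing to Smith normal form yields diagonal entries (1,1,1,1,1,1,1,1).

∂_2: C_2 → C_1 maps a triangle to the signed sum of its edges. For instance
  ∂[1,3,8] = [3,8] − [1,8] + [1,3],
  ∂[0,3,7] = [3,7] − [0,7] + [0,3].
The resulting 27×18 matrix has rank 18, and its Smith normal form has invariant factors (1,1,1,1,1,1,1,1,1,1,1,1,1,1,1,1,1,2).

Computing H_k = (kernel of ∂_k) / (image of ∂_{k+1}):

  H_1: rank ker ∂_1 − rank ∂_2 = (27 − 8) − 18 = 1, and ∂_2 has invariant factor 2 > 1, so H_1 = Z ⊕ Z/2.

H_1 = Z ⊕ Z/2.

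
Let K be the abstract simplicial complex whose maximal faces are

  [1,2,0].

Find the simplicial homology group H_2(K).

H_2 ≅ 0.

Fix the vertex order 0 < 1 < 2 and write every simplex with vertices in increasing order. Then dim K = 2 and the simplices of K are:

  0-simplices (3): [0], [1], [2]
  1-simplices (3): [0,1], [0,2], [1,2]
  2-simplices (1): [0,1,2]

so the chain groups are C_0 ≅ Z^3, C_1 ≅ Z^3, C_2 ≅ Z^1.

The boundary map ∂_1: C_1 → C_0 is given by ∂[p,q] = [q] − [p].
The 3×3 boundary matrix has rank 2 and Smith normal form diag(1,1).

Boundary ∂_2: C_2 → C_1 sends each 2-simplex [p,q,r] to [q,r] − [p,r] + [p,q]. For instance
  ∂[0,1,2] = [1,2] − [0,2] + [0,1].
This gives a 3×1 integer matrix of rank 1; reducing to Smith normal form yields diagonal entries (1).

Reading off H_k = ker ∂_k / im ∂_{k+1}:

  H_2: rank ker ∂_2 − rank ∂_3 = (1 − 1) − 0 = 0, and there is no ∂_3, so H_2 = 0.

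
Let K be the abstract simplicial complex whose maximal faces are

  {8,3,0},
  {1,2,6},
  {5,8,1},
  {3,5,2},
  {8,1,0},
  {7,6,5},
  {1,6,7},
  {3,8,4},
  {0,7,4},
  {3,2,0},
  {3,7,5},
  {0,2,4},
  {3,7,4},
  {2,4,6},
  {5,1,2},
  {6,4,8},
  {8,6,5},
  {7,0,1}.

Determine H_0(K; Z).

H_0 ≅ Z.

K has 9 vertices, 27 edges, 18 triangles.
rank ∂_0 = 0, rank ∂_1 = 8 ⇒ b_0 = 9 − 0 − 8 = 1; all invariant factors of ∂_1 are 1 so no torsion. So H_0 = Z.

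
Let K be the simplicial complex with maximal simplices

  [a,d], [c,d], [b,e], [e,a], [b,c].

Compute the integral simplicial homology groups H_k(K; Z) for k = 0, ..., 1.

K has 5 vertices, 5 edges.
rank ∂_0 = 0, rank ∂_1 = 4 ⇒ b_0 = 5 − 0 − 4 = 1; all invariant factors of ∂_1 are 1 so no torsion. So H_0 = Z.
rank ∂_1 = 4, rank ∂_2 = 0 ⇒ b_1 = 5 − 4 − 0 = 1. So H_1 = Z.

H_0 ≅ Z,  H_1 ≅ Z.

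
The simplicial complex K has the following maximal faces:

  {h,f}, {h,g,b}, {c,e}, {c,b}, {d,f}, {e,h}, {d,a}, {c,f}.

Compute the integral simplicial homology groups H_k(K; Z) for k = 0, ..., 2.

We work with the vertex ordering a < b < c < d < e < f < g < h. The simplices of K, each written with vertices in increasing order, are:

  0-simplices (8): a, b, c, d, e, f, g, h
  1-simplices (10): ad, bc, bg, bh, ce, cf, df, eh, fh, gh
  2-simplices (1): bgh

Hence C_0 ≅ Z^8, C_1 ≅ Z^10, C_2 ≅ Z^1.

Boundary ∂_1: C_1 → C_0 sends each edge [p,q] (with p < q) to q − p.
As a 8×10 matrix over Z this has rank 7, with invariant factors (1,1,1,1,1,1,1).

The boundary map ∂_2: C_2 → C_1 acts by ∂[p,q,r] = [q,r] − [p,r] + [p,q]. For instance
  ∂bgh = gh − bh + bg.
The resulting 10×1 matrix has rank 1, and its Smith normal form has invariant factors (1).

Computing H_k = (kernel of ∂_k) / (image of ∂_{k+1}):

  H_0: rank C_0 − rank ∂_1 = 8 − 7 = 1, and the invariant factors of ∂_1 are all 1, so H_0 = Z.
  H_1: rank ker ∂_1 − rank ∂_2 = (10 − 7) − 1 = 2, and the invariant factors of ∂_2 are all 1, so H_1 = Z^2.
  H_2: rank ker ∂_2 − rank ∂_3 = (1 − 1) − 0 = 0, and there is no ∂_3, so H_2 = 0.

H_0 = Z,  H_1 = Z^2,  H_2 = 0.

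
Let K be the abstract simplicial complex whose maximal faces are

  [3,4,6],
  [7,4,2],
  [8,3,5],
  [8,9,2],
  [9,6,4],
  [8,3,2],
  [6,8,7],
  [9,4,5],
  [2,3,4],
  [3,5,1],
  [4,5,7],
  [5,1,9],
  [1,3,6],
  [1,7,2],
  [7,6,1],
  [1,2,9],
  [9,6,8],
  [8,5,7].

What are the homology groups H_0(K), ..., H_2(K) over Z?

H_0 = Z,  H_1 = Z^2,  H_2 = Z.

Order the vertices as 1 < 2 < 3 < 4 < 5 < 6 < 7 < 8 < 9. Listing each simplex with vertices in this order, K has dimension 2 with simplices:

  0-simplices (9): [1], [2], [3], [4], [5], [6], [7], [8], [9]
  1-simplices (27): (27 of them)
  2-simplices (18): [1,2,7], [1,2,9], [1,3,5], [1,3,6], [1,5,9], [1,6,7], [2,3,4], [2,3,8], [2,4,7], [2,8,9], [3,4,6], [3,5,8], [4,5,7], [4,5,9], [4,6,9], [5,7,8], [6,7,8], [6,8,9]

so the chain groups are C_0 ≅ Z^9, C_1 ≅ Z^27, C_2 ≅ Z^18.

∂_1: C_1 → C_0 maps an edge to its endpoints' difference, ∂[p,q] = q − p. For instance
  ∂[1,5] = [5] − [1].
This gives a 9×27 integer matrix of rank 8; reducing to Smith normal form yields diagonal entries (1,1,1,1,1,1,1,1).

The boundary map ∂_2: C_2 → C_1 acts by ∂[p,q,r] = [q,r] − [p,r] + [p,q]. For instance
  ∂[6,8,9] = [8,9] − [6,9] + [6,8],
  ∂[3,4,6] = [4,6] − [3,6] + [3,4].
The resulting 27×18 matrix has rank 17, and its Smith normal form has invariant factors (1,1,1,1,1,1,1,1,1,1,1,1,1,1,1,1,1).

Computing H_k = (kernel of ∂_k) / (image of ∂_{k+1}):

  H_0: rank C_0 − rank ∂_1 = 9 − 8 = 1, and the invariant factors of ∂_1 are all 1, so H_0 = Z.
  H_1: rank ker ∂_1 − rank ∂_2 = (27 − 8) − 17 = 2, and the invariant factors of ∂_2 are all 1, so H_1 = Z^2.
  H_2: rank ker ∂_2 − rank ∂_3 = (18 − 17) − 0 = 1, and there is no ∂_3, so H_2 = Z.

(K is a triangulation of the torus T^2.)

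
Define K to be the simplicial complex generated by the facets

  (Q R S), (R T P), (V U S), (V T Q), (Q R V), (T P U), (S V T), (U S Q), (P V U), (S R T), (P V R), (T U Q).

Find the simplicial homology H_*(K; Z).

H_0 ≅ Z,  H_1 ≅ Z/2Z,  H_2 = 0.

K has 7 vertices, 18 edges, 12 triangles.
rank ∂_0 = 0, rank ∂_1 = 6 ⇒ b_0 = 7 − 0 − 6 = 1; all invariant factors of ∂_1 are 1 so no torsion. So H_0 = Z.
rank ∂_1 = 6, rank ∂_2 = 12 ⇒ b_1 = 18 − 6 − 12 = 0; ∂_2 has invariant factor(s) [2] giving torsion. So H_1 = Z/2Z.
rank ∂_2 = 12, rank ∂_3 = 0 ⇒ b_2 = 12 − 12 − 0 = 0. So H_2 = 0.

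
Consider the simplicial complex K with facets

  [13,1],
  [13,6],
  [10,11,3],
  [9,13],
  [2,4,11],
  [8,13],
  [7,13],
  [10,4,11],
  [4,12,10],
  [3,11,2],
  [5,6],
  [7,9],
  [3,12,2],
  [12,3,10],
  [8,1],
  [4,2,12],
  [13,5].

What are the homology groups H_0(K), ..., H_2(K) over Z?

Order the vertices as 1 < 2 < 3 < 4 < 5 < 6 < 7 < 8 < 9 < 10 < 11 < 12 < 13. Listing each simplex with vertices in this order, K has dimension 2 with simplices:

  0-simplices (13): [1], [2], [3], [4], [5], [6], [7], [8], [9], [10], [11], [12], [13]
  1-simplices (21): (21 of them)
  2-simplices (8): [2,3,11], [2,3,12], [2,4,11], [2,4,12], [3,10,11], [3,10,12], [4,10,11], [4,10,12]

giving chain groups C_0 ≅ Z^13, C_1 ≅ Z^21, C_2 ≅ Z^8.

Boundary ∂_1: C_1 → C_0 maps an edge to its endpoints' difference, ∂[p,q] = q − p. For instance
  ∂[2,11] = [11] − [2].
The 13×21 boundary matrix has rank 11 and Smith normal form diag(1,1,1,1,1,1,1,1,1,1,1).

Boundary ∂_2: C_2 → C_1 sends each 2-simplex [p,q,r] to [q,r] − [p,r] + [p,q]. For instance
  ∂[2,4,12] = [4,12] − [2,12] + [2,4],
  ∂[4,10,11] = [10,11] − [4,11] + [4,10].
As a 21×8 matrix over Z this has rank 7, with invariant factors (1,1,1,1,1,1,1).

Reading off H_k = ker ∂_k / im ∂_{k+1}:

  H_0: rank C_0 − rank ∂_1 = 13 − 11 = 2, and the invariant factors of ∂_1 are all 1, so H_0 = Z^2.
  H_1: rank ker ∂_1 − rank ∂_2 = (21 − 11) − 7 = 3, and the invariant factors of ∂_2 are all 1, so H_1 = Z^3.
  H_2: rank ker ∂_2 − rank ∂_3 = (8 − 7) − 0 = 1, and there is no ∂_3, so H_2 = Z.

As a check, the Euler characteristic is 13 − 21 + 8 = 0, which agrees with 2 − 3 + 1 = 0.
(K is a triangulation of the disjoint union of the 2-sphere S^2 and a wedge of 3 circles.)

H_0 = Z^2,  H_1 = Z^3,  H_2 = Z.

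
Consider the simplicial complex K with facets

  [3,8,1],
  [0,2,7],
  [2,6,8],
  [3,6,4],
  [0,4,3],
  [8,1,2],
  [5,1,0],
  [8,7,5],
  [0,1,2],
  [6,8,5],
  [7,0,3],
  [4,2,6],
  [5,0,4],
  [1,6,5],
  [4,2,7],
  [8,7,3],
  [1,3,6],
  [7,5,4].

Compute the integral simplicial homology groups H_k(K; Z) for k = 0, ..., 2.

Order the vertices as 0 < 1 < 2 < 3 < 4 < 5 < 6 < 7 < 8. Listing each simplex with vertices in this order, K has dimension 2 with simplices:

  0-simplices (9): [0], [1], [2], [3], [4], [5], [6], [7], [8]
  1-simplices (27): (27 of them)
  2-simplices (18): [0,1,2], [0,1,5], [0,2,7], [0,3,4], [0,3,7], [0,4,5], [1,2,8], [1,3,6], [1,3,8], [1,5,6], [2,4,6], [2,4,7], [2,6,8], [3,4,6], [3,7,8], [4,5,7], [5,6,8], [5,7,8]

so the chain groups are C_0 ≅ Z^9, C_1 ≅ Z^27, C_2 ≅ Z^18.

The boundary map ∂_1: C_1 → C_0 maps an edge to its endpoints' difference, ∂[p,q] = q − p. For instance
  ∂[3,6] = [6] − [3].
The 9×27 boundary matrix has rank 8 and Smith normal form diag(1,1,1,1,1,1,1,1).

The boundary map ∂_2: C_2 → C_1 maps a triangle to the signed sum of its edges. For instance
  ∂[1,3,6] = [3,6] − [1,6] + [1,3],
  ∂[0,4,5] = [4,5] − [0,5] + [0,4].
As a 27×18 matrix over Z this has rank 18, with invariant factors (1,1,1,1,1,1,1,1,1,1,1,1,1,1,1,1,1,2).

Reading off H_k = ker ∂_k / im ∂_{k+1}:

  H_0: rank C_0 − rank ∂_1 = 9 − 8 = 1, and the invariant factors of ∂_1 are all 1, so H_0 = Z.
  H_1: rank ker ∂_1 − rank ∂_2 = (27 − 8) − 18 = 1, and ∂_2 has invariant factor 2 > 1, so H_1 = Z ⊕ Z/2.
  H_2: rank ker ∂_2 − rank ∂_3 = (18 − 18) − 0 = 0, and there is no ∂_3, so H_2 = 0.

As a check, the Euler characteristic is 9 − 27 + 18 = 0, which agrees with 1 − 1 + 0 = 0.

H_0 = Z,  H_1 = Z ⊕ Z/2,  H_2 = 0.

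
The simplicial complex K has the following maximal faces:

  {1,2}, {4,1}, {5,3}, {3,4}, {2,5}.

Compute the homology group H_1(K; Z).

H_1 ≅ Z.

We work with the vertex ordering 1 < 2 < 3 < 4 < 5. The simplices of K, each written with vertices in increasing order, are:

  0-simplices (5): [1], [2], [3], [4], [5]
  1-simplices (5): [1,2], [1,4], [2,5], [3,4], [3,5]

giving chain groups C_0 ≅ Z^5, C_1 ≅ Z^5.

∂_1: C_1 → C_0 sends each edge [p,q] (with p < q) to q − p. For instance
  ∂[1,2] = [2] − [1].
The 5×5 boundary matrix has rank 4 and Smith normal form diag(1,1,1,1).

Reading off H_k = ker ∂_k / im ∂_{k+1}:

  H_1: rank ker ∂_1 − rank ∂_2 = (5 − 4) − 0 = 1, and there is no ∂_2, so H_1 = Z.

(K is a triangulation of the circle S^1.)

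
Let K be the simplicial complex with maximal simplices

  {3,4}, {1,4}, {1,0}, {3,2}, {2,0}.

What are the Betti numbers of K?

Fix the vertex order 0 < 1 < 2 < 3 < 4 and write every simplex with vertices in increasing order. Then dim K = 1 and the simplices of K are:

  0-simplices (5): [0], [1], [2], [3], [4]
  1-simplices (5): [0,1], [0,2], [1,4], [2,3], [3,4]

giving chain groups C_0 ≅ Z^5, C_1 ≅ Z^5.

Boundary ∂_1: C_1 → C_0 is given by ∂[p,q] = [q] − [p]. For instance
  ∂[0,1] = [1] − [0].
The resulting 5×5 matrix has rank 4, and its Smith normal form has invariant factors (1,1,1,1).

Reading off H_k = ker ∂_k / im ∂_{k+1}:

  H_0: rank C_0 − rank ∂_1 = 5 − 4 = 1, and the invariant factors of ∂_1 are all 1, so H_0 ≅ Z.
  H_1: rank ker ∂_1 − rank ∂_2 = (5 − 4) − 0 = 1, and there is no ∂_2, so H_1 ≅ Z.

Hence the Betti numbers are b_0 = 1, b_1 = 1.

b_0 = 1, b_1 = 1.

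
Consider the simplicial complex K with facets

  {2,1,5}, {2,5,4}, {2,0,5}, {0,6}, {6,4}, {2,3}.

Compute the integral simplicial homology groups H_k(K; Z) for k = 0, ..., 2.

We work with the vertex ordering 0 < 1 < 2 < 3 < 4 < 5 < 6. The simplices of K, each written with vertices in increasing order, are:

  0-simplices (7): [0], [1], [2], [3], [4], [5], [6]
  1-simplices (10): [0,2], [0,5], [0,6], [1,2], [1,5], [2,3], [2,4], [2,5], [4,5], [4,6]
  2-simplices (3): [0,2,5], [1,2,5], [2,4,5]

giving chain groups C_0 ≅ Z^7, C_1 ≅ Z^10, C_2 ≅ Z^3.

Boundary ∂_1: C_1 → C_0 is given by ∂[p,q] = [q] − [p].
This gives a 7×10 integer matrix of rank 6; reducing to Smith normal form yields diagonal entries (1,1,1,1,1,1).

∂_2: C_2 → C_1 maps a triangle to the signed sum of its edges. For instance
  ∂[0,2,5] = [2,5] − [0,5] + [0,2],
  ∂[2,4,5] = [4,5] − [2,5] + [2,4].
As a 10×3 matrix over Z this has rank 3, with invariant factors (1,1,1).

Reading off H_k = ker ∂_k / im ∂_{k+1}:

  H_0: rank C_0 − rank ∂_1 = 7 − 6 = 1, and the invariant factors of ∂_1 are all 1, so H_0 = Z.
  H_1: rank ker ∂_1 − rank ∂_2 = (10 − 6) − 3 = 1, and the invariant factors of ∂_2 are all 1, so H_1 = Z.
  H_2: rank ker ∂_2 − rank ∂_3 = (3 − 3) − 0 = 0, and there is no ∂_3, so H_2 = 0.

H_0 ≅ Z,  H_1 ≅ Z,  H_2 = 0.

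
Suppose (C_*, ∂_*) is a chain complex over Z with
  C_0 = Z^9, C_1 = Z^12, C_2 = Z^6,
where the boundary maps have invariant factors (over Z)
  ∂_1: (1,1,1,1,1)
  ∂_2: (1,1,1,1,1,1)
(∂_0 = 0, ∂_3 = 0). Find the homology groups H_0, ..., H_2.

H_0 = Z^4,  H_1 = Z,  H_2 = 0.

H_0: b_0 = 9 − 0 − 5 = 4; torsion from ∂_1 factors > 1: none. So H_0 = Z^4.
H_1: b_1 = 12 − 5 − 6 = 1; torsion from ∂_2 factors > 1: none. So H_1 = Z.
H_2: b_2 = 6 − 6 − 0 = 0; torsion from ∂_3 factors > 1: none. So H_2 = 0.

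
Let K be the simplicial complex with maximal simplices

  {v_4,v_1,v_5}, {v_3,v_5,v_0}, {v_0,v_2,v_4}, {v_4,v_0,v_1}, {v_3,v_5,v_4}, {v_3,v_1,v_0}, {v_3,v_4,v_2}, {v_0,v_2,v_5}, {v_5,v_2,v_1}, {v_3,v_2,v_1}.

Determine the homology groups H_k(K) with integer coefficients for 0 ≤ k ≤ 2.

Take the total order v_0 < v_1 < v_2 < v_3 < v_4 < v_5 on the vertex set. Then K (dimension 2) consists of the simplices:

  0-simplices (6): [v_0], [v_1], [v_2], [v_3], [v_4], [v_5]
  1-simplices (15): (15 of them)
  2-simplices (10): [v_0,v_1,v_3], [v_0,v_1,v_4], [v_0,v_2,v_4], [v_0,v_2,v_5], [v_0,v_3,v_5], [v_1,v_2,v_3], [v_1,v_2,v_5], [v_1,v_4,v_5], [v_2,v_3,v_4], [v_3,v_4,v_5]

giving chain groups C_0 ≅ Z^6, C_1 ≅ Z^15, C_2 ≅ Z^10.

∂_1: C_1 → C_0 maps an edge to its endpoints' difference, ∂[p,q] = q − p. For instance
  ∂[v_1,v_3] = [v_3] − [v_1].
The 6×15 boundary matrix has rank 5 and Smith normal form diag(1,1,1,1,1).

The boundary map ∂_2: C_2 → C_1 maps a triangle to the signed sum of its edges. For instance
  ∂[v_1,v_2,v_3] = [v_2,v_3] − [v_1,v_3] + [v_1,v_2],
  ∂[v_0,v_2,v_4] = [v_2,v_4] − [v_0,v_4] + [v_0,v_2].
The resulting 15×10 matrix has rank 10, and its Smith normal form has invariant factors (1,1,1,1,1,1,1,1,1,2).

Computing H_k = (kernel of ∂_k) / (image of ∂_{k+1}):

  H_0: rank C_0 − rank ∂_1 = 6 − 5 = 1, and the invariant factors of ∂_1 are all 1, so H_0 ≅ Z.
  H_1: rank ker ∂_1 − rank ∂_2 = (15 − 5) − 10 = 0, and ∂_2 has invariant factor 2 > 1, so H_1 ≅ Z_2.
  H_2: rank ker ∂_2 − rank ∂_3 = (10 − 10) − 0 = 0, and there is no ∂_3, so H_2 ≅ 0.

H_0 = Z,  H_1 = Z_2,  H_2 = 0.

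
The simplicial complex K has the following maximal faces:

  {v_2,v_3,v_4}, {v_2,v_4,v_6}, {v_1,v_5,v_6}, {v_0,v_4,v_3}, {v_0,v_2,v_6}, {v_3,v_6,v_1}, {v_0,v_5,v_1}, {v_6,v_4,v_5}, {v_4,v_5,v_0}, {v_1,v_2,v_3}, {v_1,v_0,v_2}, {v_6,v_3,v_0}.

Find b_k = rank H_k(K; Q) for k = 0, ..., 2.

b_0 = 1, b_1 = 0, b_2 = 0.

We work with the vertex ordering v_0 < v_1 < v_2 < v_3 < v_4 < v_5 < v_6. The simplices of K, each written with vertices in increasing order, are:

  0-simplices (7): [v_0], [v_1], [v_2], [v_3], [v_4], [v_5], [v_6]
  1-simplices (18): (18 of them)
  2-simplices (12): (12 of them)

Hence C_0 ≅ Z^7, C_1 ≅ Z^18, C_2 ≅ Z^12.

The boundary map ∂_1: C_1 → C_0 is given by ∂[p,q] = [q] − [p]. For instance
  ∂[v_0,v_2] = [v_2] − [v_0].
The resulting 7×18 matrix has rank 6, and its Smith normal form has invariant factors (1,1,1,1,1,1).

The boundary map ∂_2: C_2 → C_1 sends each 2-simplex [p,q,r] to [q,r] − [p,r] + [p,q]. For instance
  ∂[v_0,v_4,v_5] = [v_4,v_5] − [v_0,v_5] + [v_0,v_4],
  ∂[v_0,v_1,v_5] = [v_1,v_5] − [v_0,v_5] + [v_0,v_1].
As a 18×12 matrix over Z this has rank 12, with invariant factors (1,1,1,1,1,1,1,1,1,1,1,2).

Reading off H_k = ker ∂_k / im ∂_{k+1}:

  H_0: rank C_0 − rank ∂_1 = 7 − 6 = 1, and the invariant factors of ∂_1 are all 1, so H_0 = Z.
  H_1: rank ker ∂_1 − rank ∂_2 = (18 − 6) − 12 = 0, and ∂_2 has invariant factor 2 > 1, so H_1 = Z/2.
  H_2: rank ker ∂_2 − rank ∂_3 = (12 − 12) − 0 = 0, and there is no ∂_3, so H_2 = 0.

Hence the Betti numbers are b_0 = 1, b_1 = 0, b_2 = 0.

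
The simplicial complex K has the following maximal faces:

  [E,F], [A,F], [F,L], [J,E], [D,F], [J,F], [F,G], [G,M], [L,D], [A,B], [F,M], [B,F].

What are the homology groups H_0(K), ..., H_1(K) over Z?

We work with the vertex ordering A < B < D < E < F < G < J < L < M. The simplices of K, each written with vertices in increasing order, are:

  0-simplices (9): A, B, D, E, F, G, J, L, M
  1-simplices (12): AB, AF, BF, DF, DL, EF, EJ, FG, FJ, FL, FM, GM

so the chain groups are C_0 ≅ Z^9, C_1 ≅ Z^12.

The boundary map ∂_1: C_1 → C_0 is given by ∂[p,q] = [q] − [p].
As a 9×12 matrix over Z this has rank 8, with invariant factors (1,1,1,1,1,1,1,1).

Reading off H_k = ker ∂_k / im ∂_{k+1}:

  H_0: rank C_0 − rank ∂_1 = 9 − 8 = 1, and the invariant factors of ∂_1 are all 1, so H_0 = Z.
  H_1: rank ker ∂_1 − rank ∂_2 = (12 − 8) − 0 = 4, and there is no ∂_2, so H_1 = Z^4.

H_0 = Z,  H_1 = Z^4.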